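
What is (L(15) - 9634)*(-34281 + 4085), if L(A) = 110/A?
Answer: 872060480/3 ≈ 2.9069e+8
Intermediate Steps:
(L(15) - 9634)*(-34281 + 4085) = (110/15 - 9634)*(-34281 + 4085) = (110*(1/15) - 9634)*(-30196) = (22/3 - 9634)*(-30196) = -28880/3*(-30196) = 872060480/3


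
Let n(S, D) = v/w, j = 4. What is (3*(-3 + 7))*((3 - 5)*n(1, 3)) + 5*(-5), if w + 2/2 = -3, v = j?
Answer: -1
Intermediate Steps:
v = 4
w = -4 (w = -1 - 3 = -4)
n(S, D) = -1 (n(S, D) = 4/(-4) = 4*(-¼) = -1)
(3*(-3 + 7))*((3 - 5)*n(1, 3)) + 5*(-5) = (3*(-3 + 7))*((3 - 5)*(-1)) + 5*(-5) = (3*4)*(-2*(-1)) - 25 = 12*2 - 25 = 24 - 25 = -1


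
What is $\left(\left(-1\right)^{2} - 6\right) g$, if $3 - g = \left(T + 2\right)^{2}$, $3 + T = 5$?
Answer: $65$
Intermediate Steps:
$T = 2$ ($T = -3 + 5 = 2$)
$g = -13$ ($g = 3 - \left(2 + 2\right)^{2} = 3 - 4^{2} = 3 - 16 = -13$)
$\left(\left(-1\right)^{2} - 6\right) g = \left(\left(-1\right)^{2} - 6\right) \left(-13\right) = \left(1 - 6\right) \left(-13\right) = \left(-5\right) \left(-13\right) = 65$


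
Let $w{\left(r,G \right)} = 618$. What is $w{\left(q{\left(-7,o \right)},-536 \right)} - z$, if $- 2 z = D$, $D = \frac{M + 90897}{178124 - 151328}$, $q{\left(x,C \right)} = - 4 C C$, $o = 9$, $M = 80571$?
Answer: $\frac{252207}{406} \approx 621.2$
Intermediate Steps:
$q{\left(x,C \right)} = - 4 C^{2}$
$D = \frac{1299}{203}$ ($D = \frac{80571 + 90897}{178124 - 151328} = \frac{171468}{26796} = 171468 \cdot \frac{1}{26796} = \frac{1299}{203} \approx 6.399$)
$z = - \frac{1299}{406}$ ($z = \left(- \frac{1}{2}\right) \frac{1299}{203} = - \frac{1299}{406} \approx -3.1995$)
$w{\left(q{\left(-7,o \right)},-536 \right)} - z = 618 - - \frac{1299}{406} = 618 + \frac{1299}{406} = \frac{252207}{406}$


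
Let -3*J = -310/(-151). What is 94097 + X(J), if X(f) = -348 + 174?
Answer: 93923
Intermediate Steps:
J = -310/453 (J = -(-310)/(3*(-151)) = -(-310)*(-1)/(3*151) = -⅓*310/151 = -310/453 ≈ -0.68433)
X(f) = -174
94097 + X(J) = 94097 - 174 = 93923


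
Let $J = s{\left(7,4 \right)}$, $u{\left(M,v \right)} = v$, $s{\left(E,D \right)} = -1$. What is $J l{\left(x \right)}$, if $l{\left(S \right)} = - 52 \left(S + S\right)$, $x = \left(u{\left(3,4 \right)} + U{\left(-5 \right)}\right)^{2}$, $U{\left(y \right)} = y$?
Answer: $104$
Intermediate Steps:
$J = -1$
$x = 1$ ($x = \left(4 - 5\right)^{2} = \left(-1\right)^{2} = 1$)
$l{\left(S \right)} = - 104 S$ ($l{\left(S \right)} = - 52 \cdot 2 S = - 104 S$)
$J l{\left(x \right)} = - \left(-104\right) 1 = \left(-1\right) \left(-104\right) = 104$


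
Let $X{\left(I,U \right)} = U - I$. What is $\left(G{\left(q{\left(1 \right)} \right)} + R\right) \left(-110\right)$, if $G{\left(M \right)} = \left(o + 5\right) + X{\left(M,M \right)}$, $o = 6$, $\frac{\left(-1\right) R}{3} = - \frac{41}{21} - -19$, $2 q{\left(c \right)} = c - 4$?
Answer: $\frac{30910}{7} \approx 4415.7$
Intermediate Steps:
$q{\left(c \right)} = -2 + \frac{c}{2}$ ($q{\left(c \right)} = \frac{c - 4}{2} = \frac{-4 + c}{2} = -2 + \frac{c}{2}$)
$R = - \frac{358}{7}$ ($R = - 3 \left(- \frac{41}{21} - -19\right) = - 3 \left(\left(-41\right) \frac{1}{21} + 19\right) = - 3 \left(- \frac{41}{21} + 19\right) = \left(-3\right) \frac{358}{21} = - \frac{358}{7} \approx -51.143$)
$G{\left(M \right)} = 11$ ($G{\left(M \right)} = \left(6 + 5\right) + \left(M - M\right) = 11 + 0 = 11$)
$\left(G{\left(q{\left(1 \right)} \right)} + R\right) \left(-110\right) = \left(11 - \frac{358}{7}\right) \left(-110\right) = \left(- \frac{281}{7}\right) \left(-110\right) = \frac{30910}{7}$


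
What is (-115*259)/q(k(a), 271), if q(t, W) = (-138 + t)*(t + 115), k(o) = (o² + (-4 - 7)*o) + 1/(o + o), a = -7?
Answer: 5837860/570037 ≈ 10.241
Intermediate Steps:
k(o) = o² + 1/(2*o) - 11*o (k(o) = (o² - 11*o) + 1/(2*o) = o² + 1/(2*o) - 11*o)
q(t, W) = (-138 + t)*(115 + t)
(-115*259)/q(k(a), 271) = (-115*259)/(-15870 + ((-7)² + (½)/(-7) - 11*(-7))² - 23*((-7)² + (½)/(-7) - 11*(-7))) = -29785/(-15870 + (49 + (½)*(-⅐) + 77)² - 23*(49 + (½)*(-⅐) + 77)) = -29785/(-15870 + (49 - 1/14 + 77)² - 23*(49 - 1/14 + 77)) = -29785/(-15870 + (1763/14)² - 23*1763/14) = -29785/(-15870 + 3108169/196 - 40549/14) = -29785/(-570037/196) = -29785*(-196/570037) = 5837860/570037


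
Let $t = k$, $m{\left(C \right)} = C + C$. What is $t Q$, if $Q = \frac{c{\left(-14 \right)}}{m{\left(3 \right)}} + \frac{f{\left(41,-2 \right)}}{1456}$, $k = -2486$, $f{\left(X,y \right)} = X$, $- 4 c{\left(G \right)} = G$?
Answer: $- \frac{3320053}{2184} \approx -1520.2$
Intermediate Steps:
$c{\left(G \right)} = - \frac{G}{4}$
$m{\left(C \right)} = 2 C$
$t = -2486$
$Q = \frac{2671}{4368}$ ($Q = \frac{\left(- \frac{1}{4}\right) \left(-14\right)}{2 \cdot 3} + \frac{41}{1456} = \frac{7}{2 \cdot 6} + 41 \cdot \frac{1}{1456} = \frac{7}{2} \cdot \frac{1}{6} + \frac{41}{1456} = \frac{7}{12} + \frac{41}{1456} = \frac{2671}{4368} \approx 0.61149$)
$t Q = \left(-2486\right) \frac{2671}{4368} = - \frac{3320053}{2184}$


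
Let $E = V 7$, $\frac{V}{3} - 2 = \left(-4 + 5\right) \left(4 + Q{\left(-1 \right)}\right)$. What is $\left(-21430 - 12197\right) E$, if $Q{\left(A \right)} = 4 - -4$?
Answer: $-9886338$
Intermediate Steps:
$Q{\left(A \right)} = 8$ ($Q{\left(A \right)} = 4 + 4 = 8$)
$V = 42$ ($V = 6 + 3 \left(-4 + 5\right) \left(4 + 8\right) = 6 + 3 \cdot 1 \cdot 12 = 6 + 3 \cdot 12 = 6 + 36 = 42$)
$E = 294$ ($E = 42 \cdot 7 = 294$)
$\left(-21430 - 12197\right) E = \left(-21430 - 12197\right) 294 = \left(-33627\right) 294 = -9886338$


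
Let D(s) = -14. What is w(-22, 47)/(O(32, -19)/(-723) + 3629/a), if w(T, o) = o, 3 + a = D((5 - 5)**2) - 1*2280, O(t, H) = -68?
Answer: -78054357/2467571 ≈ -31.632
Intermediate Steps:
a = -2297 (a = -3 + (-14 - 1*2280) = -3 + (-14 - 2280) = -3 - 2294 = -2297)
w(-22, 47)/(O(32, -19)/(-723) + 3629/a) = 47/(-68/(-723) + 3629/(-2297)) = 47/(-68*(-1/723) + 3629*(-1/2297)) = 47/(68/723 - 3629/2297) = 47/(-2467571/1660731) = 47*(-1660731/2467571) = -78054357/2467571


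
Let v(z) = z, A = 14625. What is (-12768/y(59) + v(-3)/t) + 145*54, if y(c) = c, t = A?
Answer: 2189859691/287625 ≈ 7613.6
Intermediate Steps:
t = 14625
(-12768/y(59) + v(-3)/t) + 145*54 = (-12768/59 - 3/14625) + 145*54 = (-12768*1/59 - 3*1/14625) + 7830 = (-12768/59 - 1/4875) + 7830 = -62244059/287625 + 7830 = 2189859691/287625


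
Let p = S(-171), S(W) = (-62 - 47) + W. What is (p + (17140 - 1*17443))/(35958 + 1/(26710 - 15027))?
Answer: -619199/38190665 ≈ -0.016213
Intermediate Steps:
S(W) = -109 + W
p = -280 (p = -109 - 171 = -280)
(p + (17140 - 1*17443))/(35958 + 1/(26710 - 15027)) = (-280 + (17140 - 1*17443))/(35958 + 1/(26710 - 15027)) = (-280 + (17140 - 17443))/(35958 + 1/11683) = (-280 - 303)/(35958 + 1/11683) = -583/420097315/11683 = -583*11683/420097315 = -619199/38190665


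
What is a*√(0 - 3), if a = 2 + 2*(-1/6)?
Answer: 5*I*√3/3 ≈ 2.8868*I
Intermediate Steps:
a = 5/3 (a = 2 + 2*(-1*⅙) = 2 + 2*(-⅙) = 2 - ⅓ = 5/3 ≈ 1.6667)
a*√(0 - 3) = 5*√(0 - 3)/3 = 5*√(-3)/3 = 5*(I*√3)/3 = 5*I*√3/3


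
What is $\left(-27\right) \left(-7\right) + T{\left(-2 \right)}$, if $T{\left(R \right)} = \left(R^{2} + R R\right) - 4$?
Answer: $193$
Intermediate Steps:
$T{\left(R \right)} = -4 + 2 R^{2}$ ($T{\left(R \right)} = \left(R^{2} + R^{2}\right) - 4 = 2 R^{2} - 4 = -4 + 2 R^{2}$)
$\left(-27\right) \left(-7\right) + T{\left(-2 \right)} = \left(-27\right) \left(-7\right) - \left(4 - 2 \left(-2\right)^{2}\right) = 189 + \left(-4 + 2 \cdot 4\right) = 189 + \left(-4 + 8\right) = 189 + 4 = 193$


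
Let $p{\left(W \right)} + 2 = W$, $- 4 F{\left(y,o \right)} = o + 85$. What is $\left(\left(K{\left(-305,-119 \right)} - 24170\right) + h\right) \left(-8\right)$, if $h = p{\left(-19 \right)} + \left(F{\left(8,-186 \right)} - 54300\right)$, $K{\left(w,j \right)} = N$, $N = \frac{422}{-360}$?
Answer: $\frac{28248092}{45} \approx 6.2774 \cdot 10^{5}$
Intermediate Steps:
$N = - \frac{211}{180}$ ($N = 422 \left(- \frac{1}{360}\right) = - \frac{211}{180} \approx -1.1722$)
$F{\left(y,o \right)} = - \frac{85}{4} - \frac{o}{4}$ ($F{\left(y,o \right)} = - \frac{o + 85}{4} = - \frac{85 + o}{4} = - \frac{85}{4} - \frac{o}{4}$)
$p{\left(W \right)} = -2 + W$
$K{\left(w,j \right)} = - \frac{211}{180}$
$h = - \frac{217183}{4}$ ($h = \left(-2 - 19\right) - \frac{217099}{4} = -21 + \left(\left(- \frac{85}{4} + \frac{93}{2}\right) - 54300\right) = -21 + \left(\frac{101}{4} - 54300\right) = -21 - \frac{217099}{4} = - \frac{217183}{4} \approx -54296.0$)
$\left(\left(K{\left(-305,-119 \right)} - 24170\right) + h\right) \left(-8\right) = \left(\left(- \frac{211}{180} - 24170\right) - \frac{217183}{4}\right) \left(-8\right) = \left(- \frac{4350811}{180} - \frac{217183}{4}\right) \left(-8\right) = \left(- \frac{7062023}{90}\right) \left(-8\right) = \frac{28248092}{45}$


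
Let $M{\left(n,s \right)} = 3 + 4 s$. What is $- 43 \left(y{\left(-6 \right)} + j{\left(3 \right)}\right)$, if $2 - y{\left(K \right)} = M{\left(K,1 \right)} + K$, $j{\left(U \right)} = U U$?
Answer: $-430$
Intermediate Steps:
$j{\left(U \right)} = U^{2}$
$y{\left(K \right)} = -5 - K$ ($y{\left(K \right)} = 2 - \left(\left(3 + 4 \cdot 1\right) + K\right) = 2 - \left(\left(3 + 4\right) + K\right) = 2 - \left(7 + K\right) = -5 - K$)
$- 43 \left(y{\left(-6 \right)} + j{\left(3 \right)}\right) = - 43 \left(\left(-5 - -6\right) + 3^{2}\right) = - 43 \left(\left(-5 + 6\right) + 9\right) = - 43 \left(1 + 9\right) = \left(-43\right) 10 = -430$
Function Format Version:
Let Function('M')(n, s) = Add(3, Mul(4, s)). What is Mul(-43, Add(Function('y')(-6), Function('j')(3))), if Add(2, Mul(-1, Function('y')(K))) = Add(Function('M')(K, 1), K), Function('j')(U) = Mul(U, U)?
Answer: -430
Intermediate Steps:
Function('j')(U) = Pow(U, 2)
Function('y')(K) = Add(-5, Mul(-1, K)) (Function('y')(K) = Add(2, Mul(-1, Add(Add(3, Mul(4, 1)), K))) = Add(2, Mul(-1, Add(Add(3, 4), K))) = Add(2, Mul(-1, Add(7, K))) = Add(2, Add(-7, Mul(-1, K))) = Add(-5, Mul(-1, K)))
Mul(-43, Add(Function('y')(-6), Function('j')(3))) = Mul(-43, Add(Add(-5, Mul(-1, -6)), Pow(3, 2))) = Mul(-43, Add(Add(-5, 6), 9)) = Mul(-43, Add(1, 9)) = Mul(-43, 10) = -430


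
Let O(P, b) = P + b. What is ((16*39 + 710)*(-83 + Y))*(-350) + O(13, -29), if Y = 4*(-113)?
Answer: 249791484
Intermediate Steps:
Y = -452
((16*39 + 710)*(-83 + Y))*(-350) + O(13, -29) = ((16*39 + 710)*(-83 - 452))*(-350) + (13 - 29) = ((624 + 710)*(-535))*(-350) - 16 = (1334*(-535))*(-350) - 16 = -713690*(-350) - 16 = 249791500 - 16 = 249791484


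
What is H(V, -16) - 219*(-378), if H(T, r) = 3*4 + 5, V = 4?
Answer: 82799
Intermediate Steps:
H(T, r) = 17 (H(T, r) = 12 + 5 = 17)
H(V, -16) - 219*(-378) = 17 - 219*(-378) = 17 + 82782 = 82799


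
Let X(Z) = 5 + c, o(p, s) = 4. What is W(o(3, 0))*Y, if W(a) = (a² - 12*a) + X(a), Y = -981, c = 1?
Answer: 25506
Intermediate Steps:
X(Z) = 6 (X(Z) = 5 + 1 = 6)
W(a) = 6 + a² - 12*a (W(a) = (a² - 12*a) + 6 = 6 + a² - 12*a)
W(o(3, 0))*Y = (6 + 4² - 12*4)*(-981) = (6 + 16 - 48)*(-981) = -26*(-981) = 25506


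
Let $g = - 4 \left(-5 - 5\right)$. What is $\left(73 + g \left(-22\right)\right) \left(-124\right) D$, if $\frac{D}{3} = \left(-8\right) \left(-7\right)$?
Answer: $16811424$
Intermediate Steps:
$g = 40$ ($g = \left(-4\right) \left(-10\right) = 40$)
$D = 168$ ($D = 3 \left(\left(-8\right) \left(-7\right)\right) = 3 \cdot 56 = 168$)
$\left(73 + g \left(-22\right)\right) \left(-124\right) D = \left(73 + 40 \left(-22\right)\right) \left(-124\right) 168 = \left(73 - 880\right) \left(-124\right) 168 = \left(-807\right) \left(-124\right) 168 = 100068 \cdot 168 = 16811424$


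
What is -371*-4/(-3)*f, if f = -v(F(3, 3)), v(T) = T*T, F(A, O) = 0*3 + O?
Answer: 4452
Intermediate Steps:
F(A, O) = O (F(A, O) = 0 + O = O)
v(T) = T²
f = -9 (f = -1*3² = -1*9 = -9)
-371*-4/(-3)*f = -371*-4/(-3)*(-9) = -371*(-⅓*(-4))*(-9) = -1484*(-9)/3 = -371*(-12) = 4452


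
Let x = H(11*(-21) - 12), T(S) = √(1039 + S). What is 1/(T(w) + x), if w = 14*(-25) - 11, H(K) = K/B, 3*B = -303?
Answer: -8181/2285743 + 10201*√678/6857229 ≈ 0.035156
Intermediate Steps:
B = -101 (B = (⅓)*(-303) = -101)
H(K) = -K/101 (H(K) = K/(-101) = K*(-1/101) = -K/101)
w = -361 (w = -350 - 11 = -361)
x = 243/101 (x = -(11*(-21) - 12)/101 = -(-231 - 12)/101 = -1/101*(-243) = 243/101 ≈ 2.4059)
1/(T(w) + x) = 1/(√(1039 - 361) + 243/101) = 1/(√678 + 243/101) = 1/(243/101 + √678)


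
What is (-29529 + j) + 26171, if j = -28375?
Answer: -31733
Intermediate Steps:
(-29529 + j) + 26171 = (-29529 - 28375) + 26171 = -57904 + 26171 = -31733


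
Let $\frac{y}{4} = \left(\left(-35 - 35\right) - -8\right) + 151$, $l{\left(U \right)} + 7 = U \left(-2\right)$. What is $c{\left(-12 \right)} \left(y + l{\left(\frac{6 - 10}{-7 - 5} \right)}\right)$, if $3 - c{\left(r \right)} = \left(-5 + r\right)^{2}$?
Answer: $- \frac{298870}{3} \approx -99623.0$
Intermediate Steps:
$l{\left(U \right)} = -7 - 2 U$ ($l{\left(U \right)} = -7 + U \left(-2\right) = -7 - 2 U$)
$y = 356$ ($y = 4 \left(\left(\left(-35 - 35\right) - -8\right) + 151\right) = 4 \left(\left(\left(-35 - 35\right) + 8\right) + 151\right) = 4 \left(\left(-70 + 8\right) + 151\right) = 4 \left(-62 + 151\right) = 4 \cdot 89 = 356$)
$c{\left(r \right)} = 3 - \left(-5 + r\right)^{2}$
$c{\left(-12 \right)} \left(y + l{\left(\frac{6 - 10}{-7 - 5} \right)}\right) = \left(3 - \left(-5 - 12\right)^{2}\right) \left(356 - \left(7 + 2 \frac{6 - 10}{-7 - 5}\right)\right) = \left(3 - \left(-17\right)^{2}\right) \left(356 - \left(7 + 2 \left(- \frac{4}{-12}\right)\right)\right) = \left(3 - 289\right) \left(356 - \left(7 + 2 \left(\left(-4\right) \left(- \frac{1}{12}\right)\right)\right)\right) = \left(3 - 289\right) \left(356 - \frac{23}{3}\right) = - 286 \left(356 - \frac{23}{3}\right) = \left(-286\right) \frac{1045}{3} = - \frac{298870}{3}$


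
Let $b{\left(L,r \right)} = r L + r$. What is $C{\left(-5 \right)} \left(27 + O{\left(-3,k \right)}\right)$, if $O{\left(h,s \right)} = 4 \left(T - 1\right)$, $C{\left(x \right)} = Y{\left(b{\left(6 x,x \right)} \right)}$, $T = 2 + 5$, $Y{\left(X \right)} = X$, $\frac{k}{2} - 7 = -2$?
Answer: $7395$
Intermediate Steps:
$k = 10$ ($k = 14 + 2 \left(-2\right) = 14 - 4 = 10$)
$b{\left(L,r \right)} = r + L r$ ($b{\left(L,r \right)} = L r + r = r + L r$)
$T = 7$
$C{\left(x \right)} = x \left(1 + 6 x\right)$
$O{\left(h,s \right)} = 24$ ($O{\left(h,s \right)} = 4 \left(7 - 1\right) = 4 \cdot 6 = 24$)
$C{\left(-5 \right)} \left(27 + O{\left(-3,k \right)}\right) = - 5 \left(1 + 6 \left(-5\right)\right) \left(27 + 24\right) = - 5 \left(1 - 30\right) 51 = \left(-5\right) \left(-29\right) 51 = 145 \cdot 51 = 7395$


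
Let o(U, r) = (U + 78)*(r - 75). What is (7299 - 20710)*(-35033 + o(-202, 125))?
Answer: 552975763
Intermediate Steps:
o(U, r) = (-75 + r)*(78 + U) (o(U, r) = (78 + U)*(-75 + r) = (-75 + r)*(78 + U))
(7299 - 20710)*(-35033 + o(-202, 125)) = (7299 - 20710)*(-35033 + (-5850 - 75*(-202) + 78*125 - 202*125)) = -13411*(-35033 + (-5850 + 15150 + 9750 - 25250)) = -13411*(-35033 - 6200) = -13411*(-41233) = 552975763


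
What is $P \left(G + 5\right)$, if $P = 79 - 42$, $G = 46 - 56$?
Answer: $-185$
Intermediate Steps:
$G = -10$
$P = 37$
$P \left(G + 5\right) = 37 \left(-10 + 5\right) = 37 \left(-5\right) = -185$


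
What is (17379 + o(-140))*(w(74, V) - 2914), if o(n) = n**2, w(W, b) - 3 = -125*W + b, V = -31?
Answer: -450847968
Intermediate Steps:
w(W, b) = 3 + b - 125*W (w(W, b) = 3 + (-125*W + b) = 3 + (b - 125*W) = 3 + b - 125*W)
(17379 + o(-140))*(w(74, V) - 2914) = (17379 + (-140)**2)*((3 - 31 - 125*74) - 2914) = (17379 + 19600)*((3 - 31 - 9250) - 2914) = 36979*(-9278 - 2914) = 36979*(-12192) = -450847968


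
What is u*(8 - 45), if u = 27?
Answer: -999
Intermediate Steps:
u*(8 - 45) = 27*(8 - 45) = 27*(-37) = -999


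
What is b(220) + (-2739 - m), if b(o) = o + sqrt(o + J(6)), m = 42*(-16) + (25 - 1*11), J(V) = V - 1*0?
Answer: -1861 + sqrt(226) ≈ -1846.0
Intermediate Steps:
J(V) = V (J(V) = V + 0 = V)
m = -658 (m = -672 + (25 - 11) = -672 + 14 = -658)
b(o) = o + sqrt(6 + o) (b(o) = o + sqrt(o + 6) = o + sqrt(6 + o))
b(220) + (-2739 - m) = (220 + sqrt(6 + 220)) + (-2739 - 1*(-658)) = (220 + sqrt(226)) + (-2739 + 658) = (220 + sqrt(226)) - 2081 = -1861 + sqrt(226)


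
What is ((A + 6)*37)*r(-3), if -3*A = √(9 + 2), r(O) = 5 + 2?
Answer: 1554 - 259*√11/3 ≈ 1267.7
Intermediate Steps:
r(O) = 7
A = -√11/3 (A = -√(9 + 2)/3 = -√11/3 ≈ -1.1055)
((A + 6)*37)*r(-3) = ((-√11/3 + 6)*37)*7 = ((6 - √11/3)*37)*7 = (222 - 37*√11/3)*7 = 1554 - 259*√11/3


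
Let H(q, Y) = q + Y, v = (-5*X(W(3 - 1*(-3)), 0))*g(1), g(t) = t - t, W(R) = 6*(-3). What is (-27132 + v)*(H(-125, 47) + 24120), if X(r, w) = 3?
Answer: -652307544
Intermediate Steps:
W(R) = -18
g(t) = 0
v = 0 (v = -5*3*0 = -15*0 = 0)
H(q, Y) = Y + q
(-27132 + v)*(H(-125, 47) + 24120) = (-27132 + 0)*((47 - 125) + 24120) = -27132*(-78 + 24120) = -27132*24042 = -652307544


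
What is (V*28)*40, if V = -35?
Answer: -39200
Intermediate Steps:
(V*28)*40 = -35*28*40 = -980*40 = -39200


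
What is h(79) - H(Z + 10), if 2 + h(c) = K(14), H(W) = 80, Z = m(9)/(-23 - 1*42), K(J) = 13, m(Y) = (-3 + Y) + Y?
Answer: -69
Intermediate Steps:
m(Y) = -3 + 2*Y
Z = -3/13 (Z = (-3 + 2*9)/(-23 - 1*42) = (-3 + 18)/(-23 - 42) = 15/(-65) = 15*(-1/65) = -3/13 ≈ -0.23077)
h(c) = 11 (h(c) = -2 + 13 = 11)
h(79) - H(Z + 10) = 11 - 1*80 = 11 - 80 = -69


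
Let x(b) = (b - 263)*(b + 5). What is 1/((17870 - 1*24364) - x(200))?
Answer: 1/6421 ≈ 0.00015574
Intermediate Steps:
x(b) = (-263 + b)*(5 + b)
1/((17870 - 1*24364) - x(200)) = 1/((17870 - 1*24364) - (-1315 + 200**2 - 258*200)) = 1/((17870 - 24364) - (-1315 + 40000 - 51600)) = 1/(-6494 - 1*(-12915)) = 1/(-6494 + 12915) = 1/6421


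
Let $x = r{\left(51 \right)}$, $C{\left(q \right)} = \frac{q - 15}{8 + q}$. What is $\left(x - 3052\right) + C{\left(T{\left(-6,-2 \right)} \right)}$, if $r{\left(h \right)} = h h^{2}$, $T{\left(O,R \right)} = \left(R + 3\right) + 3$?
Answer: $\frac{1555177}{12} \approx 1.296 \cdot 10^{5}$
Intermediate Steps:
$T{\left(O,R \right)} = 6 + R$ ($T{\left(O,R \right)} = \left(3 + R\right) + 3 = 6 + R$)
$r{\left(h \right)} = h^{3}$
$C{\left(q \right)} = \frac{-15 + q}{8 + q}$
$x = 132651$ ($x = 51^{3} = 132651$)
$\left(x - 3052\right) + C{\left(T{\left(-6,-2 \right)} \right)} = \left(132651 - 3052\right) + \frac{-15 + \left(6 - 2\right)}{8 + \left(6 - 2\right)} = 129599 + \frac{-15 + 4}{8 + 4} = 129599 + \frac{1}{12} \left(-11\right) = 129599 - \frac{11}{12} = \frac{1555177}{12}$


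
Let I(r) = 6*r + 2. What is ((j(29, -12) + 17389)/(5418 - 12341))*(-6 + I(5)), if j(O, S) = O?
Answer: -452868/6923 ≈ -65.415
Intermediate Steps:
I(r) = 2 + 6*r
((j(29, -12) + 17389)/(5418 - 12341))*(-6 + I(5)) = ((29 + 17389)/(5418 - 12341))*(-6 + (2 + 6*5)) = (17418/(-6923))*(-6 + (2 + 30)) = (17418*(-1/6923))*(-6 + 32) = -17418/6923*26 = -452868/6923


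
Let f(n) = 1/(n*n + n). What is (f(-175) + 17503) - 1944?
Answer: 473771551/30450 ≈ 15559.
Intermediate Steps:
f(n) = 1/(n + n²) (f(n) = 1/(n² + n) = 1/(n + n²))
(f(-175) + 17503) - 1944 = (1/((-175)*(1 - 175)) + 17503) - 1944 = (-1/175/(-174) + 17503) - 1944 = (-1/175*(-1/174) + 17503) - 1944 = (1/30450 + 17503) - 1944 = 532966351/30450 - 1944 = 473771551/30450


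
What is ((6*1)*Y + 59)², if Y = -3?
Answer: 1681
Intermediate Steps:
((6*1)*Y + 59)² = ((6*1)*(-3) + 59)² = (6*(-3) + 59)² = (-18 + 59)² = 41² = 1681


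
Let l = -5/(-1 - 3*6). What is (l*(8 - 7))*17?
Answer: 85/19 ≈ 4.4737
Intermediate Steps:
l = 5/19 (l = -5/(-1 - 18) = -5/(-19) = -5*(-1/19) = 5/19 ≈ 0.26316)
(l*(8 - 7))*17 = (5*(8 - 7)/19)*17 = ((5/19)*1)*17 = (5/19)*17 = 85/19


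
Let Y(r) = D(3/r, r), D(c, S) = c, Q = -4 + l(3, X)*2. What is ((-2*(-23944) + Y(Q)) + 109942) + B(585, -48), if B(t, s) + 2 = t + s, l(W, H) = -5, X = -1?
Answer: 2217107/14 ≈ 1.5836e+5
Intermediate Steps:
Q = -14 (Q = -4 - 5*2 = -4 - 10 = -14)
B(t, s) = -2 + s + t (B(t, s) = -2 + (t + s) = -2 + (s + t) = -2 + s + t)
Y(r) = 3/r
((-2*(-23944) + Y(Q)) + 109942) + B(585, -48) = ((-2*(-23944) + 3/(-14)) + 109942) + (-2 - 48 + 585) = ((47888 + 3*(-1/14)) + 109942) + 535 = ((47888 - 3/14) + 109942) + 535 = (670429/14 + 109942) + 535 = 2209617/14 + 535 = 2217107/14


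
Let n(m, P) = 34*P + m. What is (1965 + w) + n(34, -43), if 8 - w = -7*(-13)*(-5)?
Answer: 1000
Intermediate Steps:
n(m, P) = m + 34*P
w = 463 (w = 8 - (-7*(-13))*(-5) = 8 - 91*(-5) = 8 - 1*(-455) = 8 + 455 = 463)
(1965 + w) + n(34, -43) = (1965 + 463) + (34 + 34*(-43)) = 2428 + (34 - 1462) = 2428 - 1428 = 1000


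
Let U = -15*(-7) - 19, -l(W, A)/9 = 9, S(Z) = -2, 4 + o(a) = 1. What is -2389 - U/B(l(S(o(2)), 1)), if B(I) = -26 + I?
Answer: -255537/107 ≈ -2388.2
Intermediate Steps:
o(a) = -3 (o(a) = -4 + 1 = -3)
l(W, A) = -81 (l(W, A) = -9*9 = -81)
U = 86 (U = 105 - 19 = 86)
-2389 - U/B(l(S(o(2)), 1)) = -2389 - 86/(-26 - 81) = -2389 - 86/(-107) = -2389 - 86*(-1)/107 = -2389 - 1*(-86/107) = -2389 + 86/107 = -255537/107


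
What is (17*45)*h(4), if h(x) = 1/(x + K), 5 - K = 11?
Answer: -765/2 ≈ -382.50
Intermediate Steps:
K = -6 (K = 5 - 1*11 = 5 - 11 = -6)
h(x) = 1/(-6 + x) (h(x) = 1/(x - 6) = 1/(-6 + x))
(17*45)*h(4) = (17*45)/(-6 + 4) = 765/(-2) = 765*(-½) = -765/2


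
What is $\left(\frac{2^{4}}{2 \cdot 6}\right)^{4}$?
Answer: $\frac{256}{81} \approx 3.1605$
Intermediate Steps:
$\left(\frac{2^{4}}{2 \cdot 6}\right)^{4} = \left(\frac{16}{12}\right)^{4} = \left(16 \cdot \frac{1}{12}\right)^{4} = \left(\frac{4}{3}\right)^{4} = \frac{256}{81}$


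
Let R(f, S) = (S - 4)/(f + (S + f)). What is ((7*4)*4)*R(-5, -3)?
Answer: 784/13 ≈ 60.308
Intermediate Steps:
R(f, S) = (-4 + S)/(S + 2*f)
((7*4)*4)*R(-5, -3) = ((7*4)*4)*((-4 - 3)/(-3 + 2*(-5))) = (28*4)*(-7/(-3 - 10)) = 112*(-7/(-13)) = 112*(-1/13*(-7)) = 112*(7/13) = 784/13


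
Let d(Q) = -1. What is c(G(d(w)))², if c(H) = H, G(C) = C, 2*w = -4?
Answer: 1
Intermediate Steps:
w = -2 (w = (½)*(-4) = -2)
c(G(d(w)))² = (-1)² = 1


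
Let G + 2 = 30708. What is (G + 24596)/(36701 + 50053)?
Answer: 9217/14459 ≈ 0.63746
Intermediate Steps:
G = 30706 (G = -2 + 30708 = 30706)
(G + 24596)/(36701 + 50053) = (30706 + 24596)/(36701 + 50053) = 55302/86754 = 55302*(1/86754) = 9217/14459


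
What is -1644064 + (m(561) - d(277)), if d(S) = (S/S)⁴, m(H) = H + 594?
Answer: -1642910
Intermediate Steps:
m(H) = 594 + H
d(S) = 1 (d(S) = 1⁴ = 1)
-1644064 + (m(561) - d(277)) = -1644064 + ((594 + 561) - 1*1) = -1644064 + (1155 - 1) = -1644064 + 1154 = -1642910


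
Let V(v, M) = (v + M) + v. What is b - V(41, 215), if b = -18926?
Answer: -19223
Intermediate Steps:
V(v, M) = M + 2*v (V(v, M) = (M + v) + v = M + 2*v)
b - V(41, 215) = -18926 - (215 + 2*41) = -18926 - (215 + 82) = -18926 - 1*297 = -18926 - 297 = -19223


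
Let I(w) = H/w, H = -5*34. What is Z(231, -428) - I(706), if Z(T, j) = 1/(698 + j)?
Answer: 23303/95310 ≈ 0.24450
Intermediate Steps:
H = -170
I(w) = -170/w
Z(231, -428) - I(706) = 1/(698 - 428) - (-170)/706 = 1/270 - (-170)/706 = 1/270 - 1*(-85/353) = 1/270 + 85/353 = 23303/95310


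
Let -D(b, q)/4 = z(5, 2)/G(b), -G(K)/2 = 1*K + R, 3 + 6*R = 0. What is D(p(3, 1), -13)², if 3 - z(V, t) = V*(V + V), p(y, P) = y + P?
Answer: 35344/49 ≈ 721.31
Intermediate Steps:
R = -½ (R = -½ + (⅙)*0 = -½ + 0 = -½ ≈ -0.50000)
p(y, P) = P + y
z(V, t) = 3 - 2*V² (z(V, t) = 3 - V*(V + V) = 3 - V*2*V = 3 - 2*V²)
G(K) = 1 - 2*K (G(K) = -2*(1*K - ½) = -2*(K - ½) = -2*(-½ + K) = 1 - 2*K)
D(b, q) = 188/(1 - 2*b) (D(b, q) = -4*(3 - 2*5²)/(1 - 2*b) = -4*(3 - 2*25)/(1 - 2*b) = -4*(3 - 50)/(1 - 2*b) = -(-188)/(1 - 2*b) = 188/(1 - 2*b))
D(p(3, 1), -13)² = (-188/(-1 + 2*(1 + 3)))² = (-188/(-1 + 2*4))² = (-188/(-1 + 8))² = (-188/7)² = 35344/49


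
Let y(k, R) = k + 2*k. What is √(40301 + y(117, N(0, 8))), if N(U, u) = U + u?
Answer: 2*√10163 ≈ 201.62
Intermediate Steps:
y(k, R) = 3*k
√(40301 + y(117, N(0, 8))) = √(40301 + 3*117) = √(40301 + 351) = √40652 = 2*√10163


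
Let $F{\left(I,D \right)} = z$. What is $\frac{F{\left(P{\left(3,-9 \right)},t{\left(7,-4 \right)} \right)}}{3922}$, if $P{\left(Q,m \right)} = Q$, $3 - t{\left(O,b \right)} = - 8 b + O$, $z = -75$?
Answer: $- \frac{75}{3922} \approx -0.019123$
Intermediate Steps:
$t{\left(O,b \right)} = 3 - O + 8 b$ ($t{\left(O,b \right)} = 3 - \left(- 8 b + O\right) = 3 - \left(O - 8 b\right) = 3 - O + 8 b$)
$F{\left(I,D \right)} = -75$
$\frac{F{\left(P{\left(3,-9 \right)},t{\left(7,-4 \right)} \right)}}{3922} = - \frac{75}{3922}$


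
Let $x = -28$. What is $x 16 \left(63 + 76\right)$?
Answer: $-62272$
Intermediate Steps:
$x 16 \left(63 + 76\right) = - 28 \cdot 16 \left(63 + 76\right) = - 28 \cdot 16 \cdot 139 = \left(-28\right) 2224 = -62272$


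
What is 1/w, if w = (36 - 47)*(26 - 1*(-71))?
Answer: -1/1067 ≈ -0.00093721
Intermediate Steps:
w = -1067 (w = -11*(26 + 71) = -11*97 = -1067)
1/w = 1/(-1067) = -1/1067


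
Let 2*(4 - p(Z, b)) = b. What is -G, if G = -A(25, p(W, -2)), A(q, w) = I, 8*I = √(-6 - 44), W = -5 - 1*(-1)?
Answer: 5*I*√2/8 ≈ 0.88388*I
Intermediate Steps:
W = -4 (W = -5 + 1 = -4)
p(Z, b) = 4 - b/2
I = 5*I*√2/8 (I = √(-6 - 44)/8 = √(-50)/8 = (5*I*√2)/8 = 5*I*√2/8 ≈ 0.88388*I)
A(q, w) = 5*I*√2/8
G = -5*I*√2/8 ≈ -0.88388*I
-G = -(-5)*I*√2/8 = 5*I*√2/8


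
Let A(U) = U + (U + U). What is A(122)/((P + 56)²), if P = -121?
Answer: 366/4225 ≈ 0.086627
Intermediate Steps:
A(U) = 3*U (A(U) = U + 2*U = 3*U)
A(122)/((P + 56)²) = (3*122)/((-121 + 56)²) = 366/((-65)²) = 366/4225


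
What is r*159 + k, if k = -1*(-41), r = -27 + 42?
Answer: 2426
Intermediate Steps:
r = 15
k = 41
r*159 + k = 15*159 + 41 = 2385 + 41 = 2426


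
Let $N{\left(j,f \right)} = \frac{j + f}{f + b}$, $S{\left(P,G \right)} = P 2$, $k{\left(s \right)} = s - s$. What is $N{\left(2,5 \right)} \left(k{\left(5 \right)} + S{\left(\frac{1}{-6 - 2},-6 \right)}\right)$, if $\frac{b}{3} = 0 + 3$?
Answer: $- \frac{1}{8} \approx -0.125$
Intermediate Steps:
$k{\left(s \right)} = 0$
$S{\left(P,G \right)} = 2 P$
$b = 9$ ($b = 3 \left(0 + 3\right) = 3 \cdot 3 = 9$)
$N{\left(j,f \right)} = \frac{f + j}{9 + f}$ ($N{\left(j,f \right)} = \frac{j + f}{f + 9} = \frac{f + j}{9 + f}$)
$N{\left(2,5 \right)} \left(k{\left(5 \right)} + S{\left(\frac{1}{-6 - 2},-6 \right)}\right) = \frac{5 + 2}{9 + 5} \left(0 + \frac{2}{-6 - 2}\right) = \frac{1}{14} \cdot 7 \left(0 + \frac{2}{-8}\right) = \frac{1}{14} \cdot 7 \left(0 + 2 \left(- \frac{1}{8}\right)\right) = \frac{0 - \frac{1}{4}}{2} = \frac{1}{2} \left(- \frac{1}{4}\right) = - \frac{1}{8}$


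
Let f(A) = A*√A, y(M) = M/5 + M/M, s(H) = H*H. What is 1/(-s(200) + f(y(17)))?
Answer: -625000/24999998669 - 55*√110/99999994676 ≈ -2.5006e-5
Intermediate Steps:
s(H) = H²
y(M) = 1 + M/5 (y(M) = M*(⅕) + 1 = M/5 + 1 = 1 + M/5)
f(A) = A^(3/2)
1/(-s(200) + f(y(17))) = 1/(-1*200² + (1 + (⅕)*17)^(3/2)) = 1/(-1*40000 + (1 + 17/5)^(3/2)) = 1/(-40000 + (22/5)^(3/2)) = 1/(-40000 + 22*√110/25)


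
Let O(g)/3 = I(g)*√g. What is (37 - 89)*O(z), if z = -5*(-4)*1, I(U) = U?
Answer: -6240*√5 ≈ -13953.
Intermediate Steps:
z = 20 (z = 20*1 = 20)
O(g) = 3*g^(3/2) (O(g) = 3*(g*√g) = 3*g^(3/2))
(37 - 89)*O(z) = (37 - 89)*(3*20^(3/2)) = -156*40*√5 = -6240*√5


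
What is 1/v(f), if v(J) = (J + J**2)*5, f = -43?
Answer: 1/9030 ≈ 0.00011074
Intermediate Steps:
v(J) = 5*J + 5*J**2
1/v(f) = 1/(5*(-43)*(1 - 43)) = 1/(5*(-43)*(-42)) = 1/9030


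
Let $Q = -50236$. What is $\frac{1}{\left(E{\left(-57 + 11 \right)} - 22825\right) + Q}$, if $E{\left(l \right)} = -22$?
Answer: $- \frac{1}{73083} \approx -1.3683 \cdot 10^{-5}$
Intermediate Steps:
$\frac{1}{\left(E{\left(-57 + 11 \right)} - 22825\right) + Q} = \frac{1}{\left(-22 - 22825\right) - 50236} = \frac{1}{-22847 - 50236} = \frac{1}{-73083} = - \frac{1}{73083}$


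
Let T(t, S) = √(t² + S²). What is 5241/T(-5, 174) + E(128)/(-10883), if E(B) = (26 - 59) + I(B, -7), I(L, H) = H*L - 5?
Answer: 934/10883 + 5241*√30301/30301 ≈ 30.194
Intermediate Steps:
T(t, S) = √(S² + t²)
I(L, H) = -5 + H*L
E(B) = -38 - 7*B (E(B) = (26 - 59) + (-5 - 7*B) = -33 + (-5 - 7*B) = -38 - 7*B)
5241/T(-5, 174) + E(128)/(-10883) = 5241/(√(174² + (-5)²)) + (-38 - 7*128)/(-10883) = 5241/(√(30276 + 25)) + (-38 - 896)*(-1/10883) = 5241/(√30301) - 934*(-1/10883) = 5241*(√30301/30301) + 934/10883 = 5241*√30301/30301 + 934/10883 = 934/10883 + 5241*√30301/30301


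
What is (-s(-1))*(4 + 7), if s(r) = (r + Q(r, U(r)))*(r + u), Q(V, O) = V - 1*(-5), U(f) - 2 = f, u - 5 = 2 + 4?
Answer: -330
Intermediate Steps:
u = 11 (u = 5 + (2 + 4) = 5 + 6 = 11)
U(f) = 2 + f
Q(V, O) = 5 + V (Q(V, O) = V + 5 = 5 + V)
s(r) = (5 + 2*r)*(11 + r) (s(r) = (r + (5 + r))*(r + 11) = (5 + 2*r)*(11 + r))
(-s(-1))*(4 + 7) = (-(55 + 2*(-1)² + 27*(-1)))*(4 + 7) = -(55 + 2*1 - 27)*11 = -(55 + 2 - 27)*11 = -1*30*11 = -30*11 = -330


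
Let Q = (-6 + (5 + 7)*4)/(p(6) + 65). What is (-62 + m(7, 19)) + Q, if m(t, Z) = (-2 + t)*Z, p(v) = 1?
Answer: 370/11 ≈ 33.636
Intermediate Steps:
m(t, Z) = Z*(-2 + t)
Q = 7/11 (Q = (-6 + (5 + 7)*4)/(1 + 65) = (-6 + 12*4)/66 = (-6 + 48)*(1/66) = 42*(1/66) = 7/11 ≈ 0.63636)
(-62 + m(7, 19)) + Q = (-62 + 19*(-2 + 7)) + 7/11 = (-62 + 19*5) + 7/11 = (-62 + 95) + 7/11 = 33 + 7/11 = 370/11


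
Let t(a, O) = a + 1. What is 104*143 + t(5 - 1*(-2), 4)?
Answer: 14880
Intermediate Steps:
t(a, O) = 1 + a
104*143 + t(5 - 1*(-2), 4) = 104*143 + (1 + (5 - 1*(-2))) = 14872 + (1 + (5 + 2)) = 14872 + (1 + 7) = 14872 + 8 = 14880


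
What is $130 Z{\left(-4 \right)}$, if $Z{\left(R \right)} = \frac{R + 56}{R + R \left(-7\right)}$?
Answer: $\frac{845}{3} \approx 281.67$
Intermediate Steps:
$Z{\left(R \right)} = - \frac{56 + R}{6 R}$ ($Z{\left(R \right)} = \frac{56 + R}{R - 7 R} = \frac{56 + R}{\left(-6\right) R} = \left(56 + R\right) \left(- \frac{1}{6 R}\right) = - \frac{56 + R}{6 R}$)
$130 Z{\left(-4 \right)} = 130 \frac{-56 - -4}{6 \left(-4\right)} = 130 \cdot \frac{1}{6} \left(- \frac{1}{4}\right) \left(-56 + 4\right) = 130 \cdot \frac{1}{6} \left(- \frac{1}{4}\right) \left(-52\right) = 130 \cdot \frac{13}{6} = \frac{845}{3}$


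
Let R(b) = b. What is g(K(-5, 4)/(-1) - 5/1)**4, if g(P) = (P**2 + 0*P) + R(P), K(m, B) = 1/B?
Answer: 16243247601/65536 ≈ 2.4785e+5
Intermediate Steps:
K(m, B) = 1/B
g(P) = P + P**2 (g(P) = (P**2 + 0*P) + P = (P**2 + 0) + P = P**2 + P = P + P**2)
g(K(-5, 4)/(-1) - 5/1)**4 = ((1/(4*(-1)) - 5/1)*(1 + (1/(4*(-1)) - 5/1)))**4 = (((1/4)*(-1) - 5*1)*(1 + ((1/4)*(-1) - 5*1)))**4 = ((-1/4 - 5)*(1 + (-1/4 - 5)))**4 = (-21*(1 - 21/4)/4)**4 = (-21/4*(-17/4))**4 = (357/16)**4 = 16243247601/65536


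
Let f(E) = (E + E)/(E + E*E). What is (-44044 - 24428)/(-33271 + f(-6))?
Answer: 342360/166357 ≈ 2.0580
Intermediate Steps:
f(E) = 2*E/(E + E**2) (f(E) = (2*E)/(E + E**2) = 2*E/(E + E**2))
(-44044 - 24428)/(-33271 + f(-6)) = (-44044 - 24428)/(-33271 + 2/(1 - 6)) = -68472/(-33271 + 2/(-5)) = -68472/(-33271 + 2*(-1/5)) = -68472/(-33271 - 2/5) = -68472/(-166357/5) = -68472*(-5/166357) = 342360/166357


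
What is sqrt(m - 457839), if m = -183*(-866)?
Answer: I*sqrt(299361) ≈ 547.14*I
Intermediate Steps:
m = 158478
sqrt(m - 457839) = sqrt(158478 - 457839) = sqrt(-299361) = I*sqrt(299361)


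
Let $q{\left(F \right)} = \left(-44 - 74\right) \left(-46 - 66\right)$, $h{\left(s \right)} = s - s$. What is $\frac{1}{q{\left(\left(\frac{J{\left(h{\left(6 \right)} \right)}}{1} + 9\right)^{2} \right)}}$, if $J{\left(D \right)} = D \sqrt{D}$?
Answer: $\frac{1}{13216} \approx 7.5666 \cdot 10^{-5}$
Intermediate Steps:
$h{\left(s \right)} = 0$
$J{\left(D \right)} = D^{\frac{3}{2}}$
$q{\left(F \right)} = 13216$ ($q{\left(F \right)} = \left(-118\right) \left(-112\right) = 13216$)
$\frac{1}{q{\left(\left(\frac{J{\left(h{\left(6 \right)} \right)}}{1} + 9\right)^{2} \right)}} = \frac{1}{13216}$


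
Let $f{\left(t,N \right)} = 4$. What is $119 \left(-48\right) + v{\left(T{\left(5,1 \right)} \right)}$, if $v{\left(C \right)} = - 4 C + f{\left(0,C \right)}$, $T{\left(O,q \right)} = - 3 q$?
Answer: $-5696$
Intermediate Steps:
$v{\left(C \right)} = 4 - 4 C$ ($v{\left(C \right)} = - 4 C + 4 = 4 - 4 C$)
$119 \left(-48\right) + v{\left(T{\left(5,1 \right)} \right)} = 119 \left(-48\right) - \left(-4 + 4 \left(\left(-3\right) 1\right)\right) = -5712 + \left(4 - -12\right) = -5712 + \left(4 + 12\right) = -5712 + 16 = -5696$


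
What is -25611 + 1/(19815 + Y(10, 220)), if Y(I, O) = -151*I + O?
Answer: -474443774/18525 ≈ -25611.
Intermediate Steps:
Y(I, O) = O - 151*I
-25611 + 1/(19815 + Y(10, 220)) = -25611 + 1/(19815 + (220 - 151*10)) = -25611 + 1/(19815 + (220 - 1510)) = -25611 + 1/(19815 - 1290) = -25611 + 1/18525 = -474443774/18525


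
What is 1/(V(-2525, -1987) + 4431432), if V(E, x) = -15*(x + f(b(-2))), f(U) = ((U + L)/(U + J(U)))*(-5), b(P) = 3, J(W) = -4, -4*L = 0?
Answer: 1/4461012 ≈ 2.2416e-7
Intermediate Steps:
L = 0 (L = -¼*0 = 0)
f(U) = -5*U/(-4 + U) (f(U) = ((U + 0)/(U - 4))*(-5) = (U/(-4 + U))*(-5) = -5*U/(-4 + U))
V(E, x) = -225 - 15*x (V(E, x) = -15*(x - 5*3/(-4 + 3)) = -15*(x - 5*3/(-1)) = -15*(x - 5*3*(-1)) = -15*(x + 15) = -15*(15 + x) = -225 - 15*x)
1/(V(-2525, -1987) + 4431432) = 1/((-225 - 15*(-1987)) + 4431432) = 1/((-225 + 29805) + 4431432) = 1/(29580 + 4431432) = 1/4461012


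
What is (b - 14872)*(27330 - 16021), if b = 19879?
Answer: 56624163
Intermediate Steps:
(b - 14872)*(27330 - 16021) = (19879 - 14872)*(27330 - 16021) = 5007*11309 = 56624163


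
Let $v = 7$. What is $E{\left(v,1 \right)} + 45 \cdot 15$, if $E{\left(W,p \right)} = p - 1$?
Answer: $675$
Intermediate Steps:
$E{\left(W,p \right)} = -1 + p$ ($E{\left(W,p \right)} = p - 1 = -1 + p$)
$E{\left(v,1 \right)} + 45 \cdot 15 = \left(-1 + 1\right) + 45 \cdot 15 = 0 + 675 = 675$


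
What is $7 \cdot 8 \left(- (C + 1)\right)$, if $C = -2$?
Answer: $56$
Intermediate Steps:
$7 \cdot 8 \left(- (C + 1)\right) = 7 \cdot 8 \left(- (-2 + 1)\right) = 56 \left(\left(-1\right) \left(-1\right)\right) = 56 \cdot 1 = 56$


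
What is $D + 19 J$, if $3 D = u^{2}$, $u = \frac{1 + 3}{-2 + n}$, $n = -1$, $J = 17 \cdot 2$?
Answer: $\frac{17458}{27} \approx 646.59$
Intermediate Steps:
$J = 34$
$u = - \frac{4}{3}$ ($u = \frac{1 + 3}{-2 - 1} = \frac{4}{-3} = 4 \left(- \frac{1}{3}\right) = - \frac{4}{3} \approx -1.3333$)
$D = \frac{16}{27}$ ($D = \frac{\left(- \frac{4}{3}\right)^{2}}{3} = \frac{1}{3} \cdot \frac{16}{9} = \frac{16}{27} \approx 0.59259$)
$D + 19 J = \frac{16}{27} + 19 \cdot 34 = \frac{16}{27} + 646 = \frac{17458}{27}$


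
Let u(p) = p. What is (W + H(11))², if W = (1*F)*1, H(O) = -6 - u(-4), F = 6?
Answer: 16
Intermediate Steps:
H(O) = -2 (H(O) = -6 - 1*(-4) = -6 + 4 = -2)
W = 6 (W = (1*6)*1 = 6*1 = 6)
(W + H(11))² = (6 - 2)² = 4² = 16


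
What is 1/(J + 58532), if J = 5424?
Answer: 1/63956 ≈ 1.5636e-5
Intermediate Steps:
1/(J + 58532) = 1/(5424 + 58532) = 1/63956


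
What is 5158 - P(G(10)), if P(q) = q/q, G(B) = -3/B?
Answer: 5157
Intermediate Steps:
P(q) = 1
5158 - P(G(10)) = 5158 - 1*1 = 5158 - 1 = 5157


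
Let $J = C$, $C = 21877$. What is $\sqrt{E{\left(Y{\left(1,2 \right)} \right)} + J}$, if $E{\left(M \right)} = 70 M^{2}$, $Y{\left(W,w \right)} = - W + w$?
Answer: $\sqrt{21947} \approx 148.15$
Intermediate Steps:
$Y{\left(W,w \right)} = w - W$
$J = 21877$
$\sqrt{E{\left(Y{\left(1,2 \right)} \right)} + J} = \sqrt{70 \left(2 - 1\right)^{2} + 21877} = \sqrt{70 \cdot 1^{2} + 21877} = \sqrt{70 \cdot 1 + 21877} = \sqrt{70 + 21877} = \sqrt{21947}$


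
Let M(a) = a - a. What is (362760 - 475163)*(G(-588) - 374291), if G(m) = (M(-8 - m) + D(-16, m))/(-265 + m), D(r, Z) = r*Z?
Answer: 35887988363293/853 ≈ 4.2073e+10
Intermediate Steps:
D(r, Z) = Z*r
M(a) = 0
G(m) = -16*m/(-265 + m) (G(m) = (0 + m*(-16))/(-265 + m) = (0 - 16*m)/(-265 + m) = (-16*m)/(-265 + m) = -16*m/(-265 + m))
(362760 - 475163)*(G(-588) - 374291) = (362760 - 475163)*(-16*(-588)/(-265 - 588) - 374291) = -112403*(-16*(-588)/(-853) - 374291) = -112403*(-16*(-588)*(-1/853) - 374291) = -112403*(-9408/853 - 374291) = -112403*(-319279631/853) = 35887988363293/853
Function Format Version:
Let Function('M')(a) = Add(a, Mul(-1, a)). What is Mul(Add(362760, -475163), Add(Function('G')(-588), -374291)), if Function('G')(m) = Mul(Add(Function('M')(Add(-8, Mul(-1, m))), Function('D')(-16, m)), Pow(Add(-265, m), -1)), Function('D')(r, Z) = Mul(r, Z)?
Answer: Rational(35887988363293, 853) ≈ 4.2073e+10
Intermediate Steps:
Function('D')(r, Z) = Mul(Z, r)
Function('M')(a) = 0
Function('G')(m) = Mul(-16, m, Pow(Add(-265, m), -1)) (Function('G')(m) = Mul(Add(0, Mul(m, -16)), Pow(Add(-265, m), -1)) = Mul(Add(0, Mul(-16, m)), Pow(Add(-265, m), -1)) = Mul(Mul(-16, m), Pow(Add(-265, m), -1)) = Mul(-16, m, Pow(Add(-265, m), -1)))
Mul(Add(362760, -475163), Add(Function('G')(-588), -374291)) = Mul(Add(362760, -475163), Add(Mul(-16, -588, Pow(Add(-265, -588), -1)), -374291)) = Mul(-112403, Add(Mul(-16, -588, Pow(-853, -1)), -374291)) = Mul(-112403, Add(Mul(-16, -588, Rational(-1, 853)), -374291)) = Mul(-112403, Add(Rational(-9408, 853), -374291)) = Mul(-112403, Rational(-319279631, 853)) = Rational(35887988363293, 853)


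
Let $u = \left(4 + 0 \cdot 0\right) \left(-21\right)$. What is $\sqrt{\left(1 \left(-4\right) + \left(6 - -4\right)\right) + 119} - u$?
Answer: $84 + 5 \sqrt{5} \approx 95.18$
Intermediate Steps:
$u = -84$ ($u = \left(4 + 0\right) \left(-21\right) = 4 \left(-21\right) = -84$)
$\sqrt{\left(1 \left(-4\right) + \left(6 - -4\right)\right) + 119} - u = \sqrt{\left(1 \left(-4\right) + \left(6 - -4\right)\right) + 119} - -84 = \sqrt{\left(-4 + \left(6 + 4\right)\right) + 119} + 84 = \sqrt{\left(-4 + 10\right) + 119} + 84 = \sqrt{6 + 119} + 84 = \sqrt{125} + 84 = 5 \sqrt{5} + 84 = 84 + 5 \sqrt{5}$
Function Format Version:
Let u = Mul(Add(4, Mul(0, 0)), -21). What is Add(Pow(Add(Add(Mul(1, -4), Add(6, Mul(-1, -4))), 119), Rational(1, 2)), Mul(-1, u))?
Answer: Add(84, Mul(5, Pow(5, Rational(1, 2)))) ≈ 95.180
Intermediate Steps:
u = -84 (u = Mul(Add(4, 0), -21) = Mul(4, -21) = -84)
Add(Pow(Add(Add(Mul(1, -4), Add(6, Mul(-1, -4))), 119), Rational(1, 2)), Mul(-1, u)) = Add(Pow(Add(Add(Mul(1, -4), Add(6, Mul(-1, -4))), 119), Rational(1, 2)), Mul(-1, -84)) = Add(Pow(Add(Add(-4, Add(6, 4)), 119), Rational(1, 2)), 84) = Add(Pow(Add(Add(-4, 10), 119), Rational(1, 2)), 84) = Add(Pow(Add(6, 119), Rational(1, 2)), 84) = Add(Pow(125, Rational(1, 2)), 84) = Add(Mul(5, Pow(5, Rational(1, 2))), 84) = Add(84, Mul(5, Pow(5, Rational(1, 2))))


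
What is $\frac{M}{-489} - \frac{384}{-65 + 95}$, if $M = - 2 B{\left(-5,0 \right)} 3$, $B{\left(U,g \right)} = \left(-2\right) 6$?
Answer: $- \frac{10552}{815} \approx -12.947$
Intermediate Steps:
$B{\left(U,g \right)} = -12$
$M = 72$ ($M = \left(-2\right) \left(-12\right) 3 = 24 \cdot 3 = 72$)
$\frac{M}{-489} - \frac{384}{-65 + 95} = \frac{72}{-489} - \frac{384}{-65 + 95} = 72 \left(- \frac{1}{489}\right) - \frac{384}{30} = - \frac{24}{163} - \frac{64}{5} = - \frac{10552}{815}$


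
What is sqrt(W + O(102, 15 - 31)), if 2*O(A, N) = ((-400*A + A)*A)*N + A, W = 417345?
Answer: 2*sqrt(8406741) ≈ 5798.9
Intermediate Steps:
O(A, N) = A/2 - 399*N*A**2/2 (O(A, N) = (((-400*A + A)*A)*N + A)/2 = (((-399*A)*A)*N + A)/2 = ((-399*A**2)*N + A)/2 = (-399*N*A**2 + A)/2 = (A - 399*N*A**2)/2 = A/2 - 399*N*A**2/2)
sqrt(W + O(102, 15 - 31)) = sqrt(417345 + (1/2)*102*(1 - 399*102*(15 - 31))) = sqrt(417345 + (1/2)*102*(1 - 399*102*(-16))) = sqrt(417345 + (1/2)*102*(1 + 651168)) = sqrt(417345 + (1/2)*102*651169) = sqrt(417345 + 33209619) = sqrt(33626964) = 2*sqrt(8406741)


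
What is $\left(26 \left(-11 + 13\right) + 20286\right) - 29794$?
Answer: $-9456$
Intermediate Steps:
$\left(26 \left(-11 + 13\right) + 20286\right) - 29794 = \left(26 \cdot 2 + 20286\right) - 29794 = \left(52 + 20286\right) - 29794 = 20338 - 29794 = -9456$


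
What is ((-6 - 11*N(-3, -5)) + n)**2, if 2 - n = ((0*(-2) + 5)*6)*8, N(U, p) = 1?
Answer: 65025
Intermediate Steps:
n = -238 (n = 2 - (0*(-2) + 5)*6*8 = 2 - (0 + 5)*6*8 = 2 - 5*6*8 = 2 - 30*8 = 2 - 1*240 = 2 - 240 = -238)
((-6 - 11*N(-3, -5)) + n)**2 = ((-6 - 11*1) - 238)**2 = ((-6 - 11) - 238)**2 = (-17 - 238)**2 = (-255)**2 = 65025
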